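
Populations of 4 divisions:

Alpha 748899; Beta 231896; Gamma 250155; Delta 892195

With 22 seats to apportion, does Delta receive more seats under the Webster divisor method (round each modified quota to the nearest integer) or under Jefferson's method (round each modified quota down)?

Webster: Alpha 8, Beta 2, Gamma 3, Delta 9.
Jefferson: Alpha 8, Beta 2, Gamma 2, Delta 10.
Delta gets 9 under Webster and 10 under Jefferson.

Jefferson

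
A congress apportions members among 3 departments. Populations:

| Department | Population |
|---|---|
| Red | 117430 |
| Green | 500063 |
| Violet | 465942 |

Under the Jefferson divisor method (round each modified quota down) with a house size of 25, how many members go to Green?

12

Standard divisor 1083435/25 ≈ 43337.4; standard quotas: Red 2.710, Green 11.539, Violet 10.751.
Rounding down gives 2, 11, 10 = 23 seats, so the divisor must be adjusted.
With modified divisor 40400: modified quotas Red 2.907, Green 12.378, Violet 11.533.
Rounding down: Red 2, Green 12, Violet 11 (total 25).
Green receives 12.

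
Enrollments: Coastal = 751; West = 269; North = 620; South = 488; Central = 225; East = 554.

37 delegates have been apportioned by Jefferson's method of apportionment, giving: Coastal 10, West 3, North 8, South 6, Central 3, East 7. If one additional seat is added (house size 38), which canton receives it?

South

Priority for the next seat is population ÷ (current seats + 1).
Priorities: Coastal 68.273, West 67.250, North 68.889, South 69.714, Central 56.250, East 69.250.
Highest priority: South.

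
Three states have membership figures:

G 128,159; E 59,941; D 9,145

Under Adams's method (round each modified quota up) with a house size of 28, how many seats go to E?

8

Standard divisor 197245/28 ≈ 7044.464; standard quotas: G 18.193, E 8.509, D 1.298.
Rounding up gives 19, 9, 2 = 30 seats, so the divisor must be adjusted.
With modified divisor 7520: modified quotas G 17.042, E 7.971, D 1.216.
Rounding up: G 18, E 8, D 2 (total 28).
E receives 8.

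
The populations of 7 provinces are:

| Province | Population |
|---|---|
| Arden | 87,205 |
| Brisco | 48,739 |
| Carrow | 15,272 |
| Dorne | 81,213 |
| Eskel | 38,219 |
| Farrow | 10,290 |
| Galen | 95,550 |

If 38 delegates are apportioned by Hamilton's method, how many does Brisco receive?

5

Total 376488; standard divisor 376488/38 ≈ 9907.579.
Standard quotas: Arden 8.8018, Brisco 4.9194, Carrow 1.5414, Dorne 8.1971, Eskel 3.8576, Farrow 1.0386, Galen 9.6441.
Lower quotas: Arden 8, Brisco 4, Carrow 1, Dorne 8, Eskel 3, Farrow 1, Galen 9 (sum 34, leaving 4 seats).
Remainders in descending order: Brisco 0.9194, Eskel 0.8576, Arden 0.8018, Galen 0.6441, Carrow 0.5414, Dorne 0.1971, Farrow 0.0386.
Largest remainders: Brisco, Eskel, Arden, Galen receive the extra seats.
Brisco receives 5.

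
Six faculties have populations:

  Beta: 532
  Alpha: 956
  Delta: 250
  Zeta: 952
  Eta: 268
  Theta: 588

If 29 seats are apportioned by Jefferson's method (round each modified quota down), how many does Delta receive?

2

Standard divisor 3546/29 ≈ 122.276; standard quotas: Beta 4.351, Alpha 7.818, Delta 2.045, Zeta 7.786, Eta 2.192, Theta 4.809.
Rounding down gives 4, 7, 2, 7, 2, 4 = 26 seats, so the divisor must be adjusted.
With modified divisor 110: modified quotas Beta 4.836, Alpha 8.691, Delta 2.273, Zeta 8.655, Eta 2.436, Theta 5.345.
Rounding down: Beta 4, Alpha 8, Delta 2, Zeta 8, Eta 2, Theta 5 (total 29).
Delta receives 2.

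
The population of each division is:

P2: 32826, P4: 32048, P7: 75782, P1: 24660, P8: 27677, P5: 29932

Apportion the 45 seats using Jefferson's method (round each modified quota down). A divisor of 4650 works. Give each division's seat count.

P2=7, P4=6, P7=16, P1=5, P8=5, P5=6

With modified divisor 4650: modified quotas P2 7.059, P4 6.892, P7 16.297, P1 5.303, P8 5.952, P5 6.437.
Rounding down: P2 7, P4 6, P7 16, P1 5, P8 5, P5 6 (total 45).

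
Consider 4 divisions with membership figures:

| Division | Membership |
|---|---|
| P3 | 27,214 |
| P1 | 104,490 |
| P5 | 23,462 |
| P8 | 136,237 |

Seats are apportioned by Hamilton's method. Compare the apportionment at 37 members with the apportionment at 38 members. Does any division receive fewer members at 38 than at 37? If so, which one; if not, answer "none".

At 37 seats: P3 4, P1 13, P5 3, P8 17.
At 38 seats: P3 3, P1 14, P5 3, P8 18.
P3 drops from 4 to 3.

P3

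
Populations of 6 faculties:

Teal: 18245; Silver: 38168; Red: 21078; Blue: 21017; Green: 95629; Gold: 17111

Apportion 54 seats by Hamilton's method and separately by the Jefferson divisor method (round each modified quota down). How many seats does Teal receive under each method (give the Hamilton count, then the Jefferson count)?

Hamilton: Teal 5, Silver 10, Red 5, Blue 5, Green 25, Gold 4.
Jefferson: Teal 4, Silver 10, Red 5, Blue 5, Green 26, Gold 4.
Teal gets 5 under Hamilton and 4 under Jefferson.

5 and 4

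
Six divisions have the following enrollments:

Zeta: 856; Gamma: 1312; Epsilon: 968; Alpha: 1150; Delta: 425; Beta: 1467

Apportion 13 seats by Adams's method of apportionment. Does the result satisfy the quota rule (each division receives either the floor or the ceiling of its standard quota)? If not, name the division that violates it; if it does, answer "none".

Standard quotas: Zeta 1.801, Gamma 2.761, Epsilon 2.037, Alpha 2.420, Delta 0.894, Beta 3.087.
Adams allocation: Zeta 2, Gamma 3, Epsilon 2, Alpha 2, Delta 1, Beta 3.
Every allocation lies between the lower and upper quota.

none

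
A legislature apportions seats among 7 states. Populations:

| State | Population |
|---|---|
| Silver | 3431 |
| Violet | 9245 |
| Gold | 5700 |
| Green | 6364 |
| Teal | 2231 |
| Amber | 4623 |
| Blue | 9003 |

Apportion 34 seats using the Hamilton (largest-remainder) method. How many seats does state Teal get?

Standard divisor: 40597 ÷ 34 ≈ 1194.029.
Standard quotas: Silver 2.8735, Violet 7.7427, Gold 4.7738, Green 5.3299, Teal 1.8685, Amber 3.8718, Blue 7.5400.
Lower quotas: Silver 2, Violet 7, Gold 4, Green 5, Teal 1, Amber 3, Blue 7 (sum 29, leaving 5 seats).
Remainders in descending order: Silver 0.8735, Amber 0.8718, Teal 0.8685, Gold 0.7738, Violet 0.7427, Blue 0.5400, Green 0.3299.
Largest remainders: Silver, Amber, Teal, Gold, Violet receive the extra seats.
Teal receives 2.

2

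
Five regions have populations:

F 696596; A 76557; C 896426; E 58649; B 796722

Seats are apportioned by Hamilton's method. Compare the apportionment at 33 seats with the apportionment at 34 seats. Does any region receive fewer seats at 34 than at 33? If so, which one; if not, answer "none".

none

At 33 seats: F 9, A 1, C 12, E 1, B 10.
At 34 seats: F 9, A 1, C 12, E 1, B 11.
No region's allocation decreased.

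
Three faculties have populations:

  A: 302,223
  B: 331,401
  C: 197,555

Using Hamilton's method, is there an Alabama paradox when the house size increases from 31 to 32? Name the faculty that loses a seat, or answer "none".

At 31 seats: A 11, B 12, C 8.
At 32 seats: A 12, B 13, C 7.
C drops from 8 to 7.

C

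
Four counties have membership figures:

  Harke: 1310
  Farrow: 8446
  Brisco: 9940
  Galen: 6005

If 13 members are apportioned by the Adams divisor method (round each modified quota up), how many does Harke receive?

1

Standard divisor 25701/13 ≈ 1977; standard quotas: Harke 0.663, Farrow 4.272, Brisco 5.028, Galen 3.037.
Rounding up gives 1, 5, 6, 4 = 16 seats, so the divisor must be adjusted.
With modified divisor 2300: modified quotas Harke 0.570, Farrow 3.672, Brisco 4.322, Galen 2.611.
Rounding up: Harke 1, Farrow 4, Brisco 5, Galen 3 (total 13).
Harke receives 1.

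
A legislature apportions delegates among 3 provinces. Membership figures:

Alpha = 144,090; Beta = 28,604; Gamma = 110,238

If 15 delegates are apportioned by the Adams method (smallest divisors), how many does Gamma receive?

6

Standard divisor 282932/15 ≈ 18862.133; standard quotas: Alpha 7.639, Beta 1.516, Gamma 5.844.
Rounding up gives 8, 2, 6 = 16 seats, so the divisor must be adjusted.
With modified divisor 21300: modified quotas Alpha 6.765, Beta 1.343, Gamma 5.175.
Rounding up: Alpha 7, Beta 2, Gamma 6 (total 15).
Gamma receives 6.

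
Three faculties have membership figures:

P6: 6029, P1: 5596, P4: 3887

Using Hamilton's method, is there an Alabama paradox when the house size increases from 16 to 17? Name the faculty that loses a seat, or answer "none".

At 16 seats: P6 6, P1 6, P4 4.
At 17 seats: P6 7, P1 6, P4 4.
No faculty's allocation decreased.

none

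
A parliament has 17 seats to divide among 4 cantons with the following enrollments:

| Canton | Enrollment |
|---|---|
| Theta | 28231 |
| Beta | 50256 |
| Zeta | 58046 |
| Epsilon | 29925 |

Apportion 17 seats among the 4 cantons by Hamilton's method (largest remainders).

Theta 3; Beta 5; Zeta 6; Epsilon 3

Total 166458; standard divisor 166458/17 ≈ 9791.647.
Standard quotas: Theta 2.8832, Beta 5.1325, Zeta 5.9281, Epsilon 3.0562.
Lower quotas: Theta 2, Beta 5, Zeta 5, Epsilon 3 (sum 15, leaving 2 seats).
Remainders in descending order: Zeta 0.9281, Theta 0.8832, Beta 0.1325, Epsilon 0.0562.
The surplus seats go to Zeta, Theta.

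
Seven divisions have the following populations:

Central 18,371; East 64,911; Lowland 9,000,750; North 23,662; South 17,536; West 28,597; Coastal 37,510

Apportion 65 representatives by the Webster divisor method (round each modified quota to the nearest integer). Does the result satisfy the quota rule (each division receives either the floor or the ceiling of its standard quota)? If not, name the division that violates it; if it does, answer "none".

Standard quotas: Central 0.130, East 0.459, Lowland 63.652, North 0.167, South 0.124, West 0.202, Coastal 0.265.
Webster allocation: Central 0, East 0, Lowland 65, North 0, South 0, West 0, Coastal 0.
Lowland has quota 63.652 (lower 63, upper 64) but receives 65 — outside the quota interval.

Lowland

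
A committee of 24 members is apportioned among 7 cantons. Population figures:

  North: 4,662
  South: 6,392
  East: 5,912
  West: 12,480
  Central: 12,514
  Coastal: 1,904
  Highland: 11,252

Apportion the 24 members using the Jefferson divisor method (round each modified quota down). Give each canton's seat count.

North: 2, South: 3, East: 2, West: 6, Central: 6, Coastal: 0, Highland: 5

Standard divisor 55116/24 ≈ 2296.5; standard quotas: North 2.030, South 2.783, East 2.574, West 5.434, Central 5.449, Coastal 0.829, Highland 4.900.
Rounding down gives 2, 2, 2, 5, 5, 0, 4 = 20 seats, so the divisor must be adjusted.
With modified divisor 2000: modified quotas North 2.331, South 3.196, East 2.956, West 6.240, Central 6.257, Coastal 0.952, Highland 5.626.
Rounding down: North 2, South 3, East 2, West 6, Central 6, Coastal 0, Highland 5 (total 24).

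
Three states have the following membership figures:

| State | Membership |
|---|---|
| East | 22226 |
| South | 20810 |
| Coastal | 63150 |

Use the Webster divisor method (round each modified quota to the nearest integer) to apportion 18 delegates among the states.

East: 4; South: 3; Coastal: 11

Standard divisor 106186/18 ≈ 5899.222; standard quotas: East 3.768, South 3.528, Coastal 10.705.
Rounding to the nearest integer gives 4, 4, 11 = 19 seats, so the divisor must be adjusted.
With modified divisor 6000: modified quotas East 3.704, South 3.468, Coastal 10.525.
Rounding to the nearest integer: East 4, South 3, Coastal 11 (total 18).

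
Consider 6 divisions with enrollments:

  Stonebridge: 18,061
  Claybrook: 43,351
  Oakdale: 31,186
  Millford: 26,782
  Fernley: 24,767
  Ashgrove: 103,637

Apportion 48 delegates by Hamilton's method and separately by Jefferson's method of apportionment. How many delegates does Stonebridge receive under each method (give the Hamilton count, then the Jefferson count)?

Hamilton: Stonebridge 4, Claybrook 8, Oakdale 6, Millford 5, Fernley 5, Ashgrove 20.
Jefferson: Stonebridge 3, Claybrook 8, Oakdale 6, Millford 5, Fernley 5, Ashgrove 21.
Stonebridge gets 4 under Hamilton and 3 under Jefferson.

4 and 3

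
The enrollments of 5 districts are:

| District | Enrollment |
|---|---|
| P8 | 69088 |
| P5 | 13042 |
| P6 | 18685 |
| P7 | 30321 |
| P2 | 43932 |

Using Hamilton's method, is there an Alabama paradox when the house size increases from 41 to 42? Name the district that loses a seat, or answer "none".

At 41 seats: P8 16, P5 3, P6 5, P7 7, P2 10.
At 42 seats: P8 17, P5 3, P6 4, P7 7, P2 11.
P6 drops from 5 to 4.

P6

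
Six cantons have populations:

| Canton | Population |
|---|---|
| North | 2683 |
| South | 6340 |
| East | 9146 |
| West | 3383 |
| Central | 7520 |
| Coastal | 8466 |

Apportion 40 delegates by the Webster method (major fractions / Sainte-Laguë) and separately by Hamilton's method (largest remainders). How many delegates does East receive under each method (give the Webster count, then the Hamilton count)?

Webster: North 3, South 7, East 9, West 4, Central 8, Coastal 9.
Hamilton: North 3, South 7, East 10, West 3, Central 8, Coastal 9.
East gets 9 under Webster and 10 under Hamilton.

9 and 10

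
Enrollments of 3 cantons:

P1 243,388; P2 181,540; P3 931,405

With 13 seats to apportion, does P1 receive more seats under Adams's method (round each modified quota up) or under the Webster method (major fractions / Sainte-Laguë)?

Adams

Adams: P1 3, P2 2, P3 8.
Webster: P1 2, P2 2, P3 9.
P1 gets 3 under Adams and 2 under Webster.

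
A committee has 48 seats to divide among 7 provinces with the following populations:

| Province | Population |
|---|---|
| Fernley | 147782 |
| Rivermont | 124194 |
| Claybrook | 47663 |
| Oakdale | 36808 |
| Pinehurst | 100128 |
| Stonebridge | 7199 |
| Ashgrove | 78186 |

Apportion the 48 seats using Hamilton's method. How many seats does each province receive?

Fernley: 13; Rivermont: 11; Claybrook: 4; Oakdale: 3; Pinehurst: 9; Stonebridge: 1; Ashgrove: 7

Standard divisor: 541960 ÷ 48 ≈ 11290.833.
Standard quotas: Fernley 13.0887, Rivermont 10.9995, Claybrook 4.2214, Oakdale 3.2600, Pinehurst 8.8681, Stonebridge 0.6376, Ashgrove 6.9247.
Lower quotas: Fernley 13, Rivermont 10, Claybrook 4, Oakdale 3, Pinehurst 8, Stonebridge 0, Ashgrove 6 (sum 44, leaving 4 seats).
Remainders in descending order: Rivermont 0.9995, Ashgrove 0.9247, Pinehurst 0.8681, Stonebridge 0.6376, Oakdale 0.2600, Claybrook 0.2214, Fernley 0.0887.
The surplus seats go to Rivermont, Ashgrove, Pinehurst, Stonebridge.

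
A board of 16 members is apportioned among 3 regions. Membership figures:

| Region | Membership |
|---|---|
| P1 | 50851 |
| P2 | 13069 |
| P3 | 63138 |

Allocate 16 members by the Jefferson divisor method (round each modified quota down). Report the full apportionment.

Standard divisor 127058/16 ≈ 7941.125; standard quotas: P1 6.404, P2 1.646, P3 7.951.
Rounding down gives 6, 1, 7 = 14 seats, so the divisor must be adjusted.
With modified divisor 7100: modified quotas P1 7.162, P2 1.841, P3 8.893.
Rounding down: P1 7, P2 1, P3 8 (total 16).

P1 7; P2 1; P3 8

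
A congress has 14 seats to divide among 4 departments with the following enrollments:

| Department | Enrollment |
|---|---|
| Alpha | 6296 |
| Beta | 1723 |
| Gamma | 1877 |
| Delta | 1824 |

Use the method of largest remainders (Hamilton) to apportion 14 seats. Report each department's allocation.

Alpha 8, Beta 2, Gamma 2, Delta 2

The standard divisor is 11720/14 ≈ 837.143.
Standard quotas: Alpha 7.5208, Beta 2.0582, Gamma 2.2422, Delta 2.1788.
Lower quotas: Alpha 7, Beta 2, Gamma 2, Delta 2 (sum 13, leaving 1 seat).
Remainders in descending order: Alpha 0.5208, Gamma 0.2422, Delta 0.1788, Beta 0.0582.
Largest remainder: Alpha receives the extra seat.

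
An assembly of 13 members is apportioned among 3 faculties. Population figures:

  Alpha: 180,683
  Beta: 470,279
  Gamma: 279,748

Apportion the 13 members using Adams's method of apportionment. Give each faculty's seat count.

Standard divisor 930710/13 ≈ 71593.077; standard quotas: Alpha 2.524, Beta 6.569, Gamma 3.907.
Rounding up gives 3, 7, 4 = 14 seats, so the divisor must be adjusted.
With modified divisor 84400: modified quotas Alpha 2.141, Beta 5.572, Gamma 3.315.
Rounding up: Alpha 3, Beta 6, Gamma 4 (total 13).

Alpha=3; Beta=6; Gamma=4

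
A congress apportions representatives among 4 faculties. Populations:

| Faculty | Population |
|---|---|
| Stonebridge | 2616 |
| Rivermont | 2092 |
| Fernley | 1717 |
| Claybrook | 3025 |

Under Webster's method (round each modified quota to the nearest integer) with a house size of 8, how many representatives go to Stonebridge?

2

Standard divisor 9450/8 ≈ 1181.25; standard quotas: Stonebridge 2.215, Rivermont 1.771, Fernley 1.454, Claybrook 2.561.
Rounding to the nearest integer gives Stonebridge 2, Rivermont 2, Fernley 1, Claybrook 3 — total 8, matching the house size, so no adjustment is needed.
Stonebridge receives 2.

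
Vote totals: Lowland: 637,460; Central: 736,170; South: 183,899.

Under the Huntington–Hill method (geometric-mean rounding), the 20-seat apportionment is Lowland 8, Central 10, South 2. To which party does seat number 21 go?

Lowland

Priority for the next seat is population ÷ (√(s·(s+1))).
Priorities: Lowland 75125.381, Central 70191.055, South 75076.452.
Highest priority: Lowland.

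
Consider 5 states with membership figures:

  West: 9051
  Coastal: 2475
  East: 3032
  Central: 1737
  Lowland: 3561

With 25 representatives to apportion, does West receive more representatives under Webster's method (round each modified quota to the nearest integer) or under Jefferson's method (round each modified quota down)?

Webster: West 11, Coastal 3, East 4, Central 2, Lowland 5.
Jefferson: West 12, Coastal 3, East 4, Central 2, Lowland 4.
West gets 11 under Webster and 12 under Jefferson.

Jefferson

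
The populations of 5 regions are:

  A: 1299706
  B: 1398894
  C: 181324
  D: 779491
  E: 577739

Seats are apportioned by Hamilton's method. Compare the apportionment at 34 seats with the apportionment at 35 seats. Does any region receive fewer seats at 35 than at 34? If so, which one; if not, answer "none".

At 34 seats: A 10, B 11, C 2, D 6, E 5.
At 35 seats: A 11, B 12, C 1, D 6, E 5.
C drops from 2 to 1.

C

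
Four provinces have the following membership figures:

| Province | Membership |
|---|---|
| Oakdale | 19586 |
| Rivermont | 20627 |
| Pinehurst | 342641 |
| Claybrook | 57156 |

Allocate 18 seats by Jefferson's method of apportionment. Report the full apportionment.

Oakdale 0, Rivermont 0, Pinehurst 16, Claybrook 2

Standard divisor 440010/18 ≈ 24445; standard quotas: Oakdale 0.801, Rivermont 0.844, Pinehurst 14.017, Claybrook 2.338.
Rounding down gives 0, 0, 14, 2 = 16 seats, so the divisor must be adjusted.
With modified divisor 21178.6: modified quotas Oakdale 0.925, Rivermont 0.974, Pinehurst 16.179, Claybrook 2.699.
Rounding down: Oakdale 0, Rivermont 0, Pinehurst 16, Claybrook 2 (total 18).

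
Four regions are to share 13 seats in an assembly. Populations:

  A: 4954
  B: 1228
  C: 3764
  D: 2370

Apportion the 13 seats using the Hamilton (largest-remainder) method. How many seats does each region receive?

A 5, B 1, C 4, D 3

Total 12316; standard divisor 12316/13 ≈ 947.385.
Standard quotas: A 5.229, B 1.296, C 3.973, D 2.502.
Lower quotas: A 5, B 1, C 3, D 2 (sum 11, leaving 2 seats).
Remainders in descending order: C 0.973, D 0.502, B 0.296, A 0.229.
Largest remainders: C, D receive the extra seats.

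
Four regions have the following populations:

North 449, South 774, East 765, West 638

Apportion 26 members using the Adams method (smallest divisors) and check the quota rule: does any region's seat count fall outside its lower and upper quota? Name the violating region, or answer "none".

none

Standard quotas: North 4.446, South 7.663, East 7.574, West 6.317.
Adams allocation: North 5, South 8, East 7, West 6.
Every allocation lies between the lower and upper quota.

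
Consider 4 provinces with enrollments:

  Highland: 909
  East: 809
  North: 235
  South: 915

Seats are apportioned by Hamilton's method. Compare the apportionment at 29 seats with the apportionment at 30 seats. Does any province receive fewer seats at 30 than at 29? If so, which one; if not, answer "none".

North

At 29 seats: Highland 9, East 8, North 3, South 9.
At 30 seats: Highland 10, East 8, North 2, South 10.
North drops from 3 to 2.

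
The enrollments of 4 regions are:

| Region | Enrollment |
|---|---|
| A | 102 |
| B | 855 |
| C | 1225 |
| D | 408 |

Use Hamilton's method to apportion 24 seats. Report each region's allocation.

Standard divisor: 2590 ÷ 24 ≈ 107.917.
Standard quotas: A 0.945, B 7.923, C 11.351, D 3.781.
Lower quotas: A 0, B 7, C 11, D 3 (sum 21, leaving 3 seats).
Remainders in descending order: A 0.945, B 0.923, D 0.781, C 0.351.
The surplus seats go to A, B, D.

A=1, B=8, C=11, D=4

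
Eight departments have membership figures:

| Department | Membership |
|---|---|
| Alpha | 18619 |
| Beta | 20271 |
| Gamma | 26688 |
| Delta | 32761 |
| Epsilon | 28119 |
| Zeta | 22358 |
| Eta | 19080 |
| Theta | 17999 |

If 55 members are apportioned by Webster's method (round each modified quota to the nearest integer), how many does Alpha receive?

5

Standard divisor 185895/55 ≈ 3379.909; standard quotas: Alpha 5.509, Beta 5.997, Gamma 7.896, Delta 9.693, Epsilon 8.319, Zeta 6.615, Eta 5.645, Theta 5.325.
Rounding to the nearest integer gives 6, 6, 8, 10, 8, 7, 6, 5 = 56 seats, so the divisor must be adjusted.
With modified divisor 3400: modified quotas Alpha 5.476, Beta 5.962, Gamma 7.849, Delta 9.636, Epsilon 8.270, Zeta 6.576, Eta 5.612, Theta 5.294.
Rounding to the nearest integer: Alpha 5, Beta 6, Gamma 8, Delta 10, Epsilon 8, Zeta 7, Eta 6, Theta 5 (total 55).
Alpha receives 5.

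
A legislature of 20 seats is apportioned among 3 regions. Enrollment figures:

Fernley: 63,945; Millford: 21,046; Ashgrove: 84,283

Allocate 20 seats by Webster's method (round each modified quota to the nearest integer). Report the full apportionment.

Standard divisor 169274/20 ≈ 8463.7; standard quotas: Fernley 7.555, Millford 2.487, Ashgrove 9.958.
Rounding to the nearest integer gives Fernley 8, Millford 2, Ashgrove 10 — total 20, matching the house size, so no adjustment is needed.

Fernley 8, Millford 2, Ashgrove 10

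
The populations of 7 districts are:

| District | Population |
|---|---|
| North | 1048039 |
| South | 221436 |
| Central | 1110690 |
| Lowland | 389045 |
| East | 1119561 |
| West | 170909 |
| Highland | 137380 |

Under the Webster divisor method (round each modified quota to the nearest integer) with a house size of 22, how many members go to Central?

Standard divisor 4197060/22 ≈ 190775.455; standard quotas: North 5.494, South 1.161, Central 5.822, Lowland 2.039, East 5.868, West 0.896, Highland 0.720.
Rounding to the nearest integer gives North 5, South 1, Central 6, Lowland 2, East 6, West 1, Highland 1 — total 22, matching the house size, so no adjustment is needed.
Central receives 6.

6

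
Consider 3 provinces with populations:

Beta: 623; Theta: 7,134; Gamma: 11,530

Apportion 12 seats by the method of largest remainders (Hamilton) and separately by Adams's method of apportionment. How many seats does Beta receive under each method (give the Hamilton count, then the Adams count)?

Hamilton: Beta 0, Theta 5, Gamma 7.
Adams: Beta 1, Theta 4, Gamma 7.
Beta gets 0 under Hamilton and 1 under Adams.

0 and 1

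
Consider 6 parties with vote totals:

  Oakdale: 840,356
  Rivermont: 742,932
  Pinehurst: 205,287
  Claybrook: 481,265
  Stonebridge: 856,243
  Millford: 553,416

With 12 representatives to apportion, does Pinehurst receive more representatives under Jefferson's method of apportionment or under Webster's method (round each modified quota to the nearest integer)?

Jefferson: Oakdale 3, Rivermont 3, Pinehurst 0, Claybrook 1, Stonebridge 3, Millford 2.
Webster: Oakdale 3, Rivermont 2, Pinehurst 1, Claybrook 1, Stonebridge 3, Millford 2.
Pinehurst gets 0 under Jefferson and 1 under Webster.

Webster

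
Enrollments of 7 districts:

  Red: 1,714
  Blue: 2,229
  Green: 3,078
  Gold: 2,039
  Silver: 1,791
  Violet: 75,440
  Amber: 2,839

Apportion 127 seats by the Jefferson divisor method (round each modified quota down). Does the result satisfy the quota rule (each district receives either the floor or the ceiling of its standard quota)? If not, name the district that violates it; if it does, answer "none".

Standard quotas: Red 2.442, Blue 3.176, Green 4.386, Gold 2.905, Silver 2.552, Violet 107.493, Amber 4.045.
Jefferson allocation: Red 2, Blue 3, Green 4, Gold 2, Silver 2, Violet 110, Amber 4.
Violet has quota 107.493 (lower 107, upper 108) but receives 110 — outside the quota interval.

Violet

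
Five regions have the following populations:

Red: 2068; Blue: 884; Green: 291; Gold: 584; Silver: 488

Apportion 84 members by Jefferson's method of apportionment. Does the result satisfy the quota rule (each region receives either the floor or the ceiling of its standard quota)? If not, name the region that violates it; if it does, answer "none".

Red

Standard quotas: Red 40.258, Blue 17.209, Green 5.665, Gold 11.369, Silver 9.500.
Jefferson allocation: Red 42, Blue 17, Green 5, Gold 11, Silver 9.
Red has quota 40.258 (lower 40, upper 41) but receives 42 — outside the quota interval.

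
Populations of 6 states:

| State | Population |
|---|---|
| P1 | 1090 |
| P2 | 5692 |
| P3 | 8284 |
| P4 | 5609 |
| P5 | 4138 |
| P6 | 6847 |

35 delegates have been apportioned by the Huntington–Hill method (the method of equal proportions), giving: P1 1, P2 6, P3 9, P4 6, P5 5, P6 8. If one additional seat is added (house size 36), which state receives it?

P2

Priority for the next seat is population ÷ (√(s·(s+1))).
Priorities: P1 770.746, P2 878.295, P3 873.210, P4 865.487, P5 755.492, P6 806.927.
Highest priority: P2.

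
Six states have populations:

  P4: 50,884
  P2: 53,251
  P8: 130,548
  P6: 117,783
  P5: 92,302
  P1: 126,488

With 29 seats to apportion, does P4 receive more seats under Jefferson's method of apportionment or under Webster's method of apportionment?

Jefferson: P4 2, P2 2, P8 7, P6 6, P5 5, P1 7.
Webster: P4 3, P2 3, P8 6, P6 6, P5 5, P1 6.
P4 gets 2 under Jefferson and 3 under Webster.

Webster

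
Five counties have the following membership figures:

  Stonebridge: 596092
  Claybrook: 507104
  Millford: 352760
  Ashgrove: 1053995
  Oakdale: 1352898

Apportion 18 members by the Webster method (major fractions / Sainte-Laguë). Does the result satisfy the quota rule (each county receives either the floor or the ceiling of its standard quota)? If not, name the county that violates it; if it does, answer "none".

Standard quotas: Stonebridge 2.778, Claybrook 2.363, Millford 1.644, Ashgrove 4.911, Oakdale 6.304.
Webster allocation: Stonebridge 3, Claybrook 2, Millford 2, Ashgrove 5, Oakdale 6.
Every allocation lies between the lower and upper quota.

none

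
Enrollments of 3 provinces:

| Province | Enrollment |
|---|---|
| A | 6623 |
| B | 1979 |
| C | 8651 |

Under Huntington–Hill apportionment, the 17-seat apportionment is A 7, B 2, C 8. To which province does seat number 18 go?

Priority for the next seat is population ÷ (√(s·(s+1))).
Priorities: A 885.036, B 807.923, C 1019.530.
Highest priority: C.

C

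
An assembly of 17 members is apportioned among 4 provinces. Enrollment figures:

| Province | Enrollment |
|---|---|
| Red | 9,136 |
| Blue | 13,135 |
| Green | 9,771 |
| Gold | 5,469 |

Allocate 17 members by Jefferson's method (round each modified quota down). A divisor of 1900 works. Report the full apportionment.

Red 4, Blue 6, Green 5, Gold 2

With modified divisor 1900: modified quotas Red 4.808, Blue 6.913, Green 5.143, Gold 2.878.
Rounding down: Red 4, Blue 6, Green 5, Gold 2 (total 17).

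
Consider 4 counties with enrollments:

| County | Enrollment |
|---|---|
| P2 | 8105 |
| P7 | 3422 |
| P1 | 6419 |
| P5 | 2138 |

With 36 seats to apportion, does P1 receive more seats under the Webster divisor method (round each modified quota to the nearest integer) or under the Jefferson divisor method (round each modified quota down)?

Webster: P2 15, P7 6, P1 11, P5 4.
Jefferson: P2 15, P7 6, P1 12, P5 3.
P1 gets 11 under Webster and 12 under Jefferson.

Jefferson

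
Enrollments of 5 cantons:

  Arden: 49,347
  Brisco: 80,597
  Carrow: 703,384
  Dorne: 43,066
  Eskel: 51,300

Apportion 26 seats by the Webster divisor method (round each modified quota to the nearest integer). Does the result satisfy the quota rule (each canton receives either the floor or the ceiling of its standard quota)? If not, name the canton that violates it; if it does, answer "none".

Carrow

Standard quotas: Arden 1.383, Brisco 2.259, Carrow 19.713, Dorne 1.207, Eskel 1.438.
Webster allocation: Arden 1, Brisco 2, Carrow 21, Dorne 1, Eskel 1.
Carrow has quota 19.713 (lower 19, upper 20) but receives 21 — outside the quota interval.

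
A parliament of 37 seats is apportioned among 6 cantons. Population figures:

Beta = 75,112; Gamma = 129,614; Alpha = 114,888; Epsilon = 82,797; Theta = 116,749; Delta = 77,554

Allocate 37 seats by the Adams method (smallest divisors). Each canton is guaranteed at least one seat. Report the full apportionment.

Beta 5; Gamma 8; Alpha 7; Epsilon 5; Theta 7; Delta 5

Standard divisor 596714/37 ≈ 16127.405; standard quotas: Beta 4.657, Gamma 8.037, Alpha 7.124, Epsilon 5.134, Theta 7.239, Delta 4.809.
Rounding up gives 5, 9, 8, 6, 8, 5 = 41 seats, so the divisor must be adjusted.
With modified divisor 17600: modified quotas Beta 4.268, Gamma 7.364, Alpha 6.528, Epsilon 4.704, Theta 6.633, Delta 4.406.
Rounding up: Beta 5, Gamma 8, Alpha 7, Epsilon 5, Theta 7, Delta 5 (total 37).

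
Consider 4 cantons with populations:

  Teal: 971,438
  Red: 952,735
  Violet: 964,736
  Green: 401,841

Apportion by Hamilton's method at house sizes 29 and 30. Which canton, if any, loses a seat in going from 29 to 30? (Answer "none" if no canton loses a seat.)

Green

At 29 seats: Teal 9, Red 8, Violet 8, Green 4.
At 30 seats: Teal 9, Red 9, Violet 9, Green 3.
Green drops from 4 to 3.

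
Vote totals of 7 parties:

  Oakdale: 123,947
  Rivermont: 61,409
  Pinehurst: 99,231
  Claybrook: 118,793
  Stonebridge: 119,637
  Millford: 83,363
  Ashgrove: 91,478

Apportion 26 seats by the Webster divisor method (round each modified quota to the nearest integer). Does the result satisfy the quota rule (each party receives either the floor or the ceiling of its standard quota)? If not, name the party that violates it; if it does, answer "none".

none

Standard quotas: Oakdale 4.618, Rivermont 2.288, Pinehurst 3.697, Claybrook 4.426, Stonebridge 4.457, Millford 3.106, Ashgrove 3.408.
Webster allocation: Oakdale 5, Rivermont 2, Pinehurst 4, Claybrook 4, Stonebridge 5, Millford 3, Ashgrove 3.
Every allocation lies between the lower and upper quota.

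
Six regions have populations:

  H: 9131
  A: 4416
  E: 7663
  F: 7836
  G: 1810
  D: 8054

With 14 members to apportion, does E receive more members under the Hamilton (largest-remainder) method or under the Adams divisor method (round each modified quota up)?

Hamilton: H 3, A 1, E 3, F 3, G 1, D 3.
Adams: H 3, A 2, E 2, F 3, G 1, D 3.
E gets 3 under Hamilton and 2 under Adams.

Hamilton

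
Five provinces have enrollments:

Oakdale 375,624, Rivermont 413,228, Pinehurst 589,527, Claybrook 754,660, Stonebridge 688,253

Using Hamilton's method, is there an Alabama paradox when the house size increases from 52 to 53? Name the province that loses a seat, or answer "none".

At 52 seats: Oakdale 7, Rivermont 7, Pinehurst 11, Claybrook 14, Stonebridge 13.
At 53 seats: Oakdale 7, Rivermont 8, Pinehurst 11, Claybrook 14, Stonebridge 13.
No province's allocation decreased.

none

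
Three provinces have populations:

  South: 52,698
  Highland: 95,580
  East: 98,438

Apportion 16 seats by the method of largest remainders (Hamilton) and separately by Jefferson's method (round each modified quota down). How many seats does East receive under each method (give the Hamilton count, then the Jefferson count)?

Hamilton: South 4, Highland 6, East 6.
Jefferson: South 3, Highland 6, East 7.
East gets 6 under Hamilton and 7 under Jefferson.

6 and 7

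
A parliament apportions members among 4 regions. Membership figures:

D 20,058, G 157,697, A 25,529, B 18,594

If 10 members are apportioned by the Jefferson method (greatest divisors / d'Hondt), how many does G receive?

8

Standard divisor 221878/10 ≈ 22187.8; standard quotas: D 0.904, G 7.107, A 1.151, B 0.838.
Rounding down gives 0, 7, 1, 0 = 8 seats, so the divisor must be adjusted.
With modified divisor 19200: modified quotas D 1.045, G 8.213, A 1.330, B 0.968.
Rounding down: D 1, G 8, A 1, B 0 (total 10).
G receives 8.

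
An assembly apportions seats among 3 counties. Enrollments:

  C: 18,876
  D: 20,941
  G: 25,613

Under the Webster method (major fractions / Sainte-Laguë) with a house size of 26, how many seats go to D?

Standard divisor 65430/26 ≈ 2516.538; standard quotas: C 7.501, D 8.321, G 10.178.
Rounding to the nearest integer gives C 8, D 8, G 10 — total 26, matching the house size, so no adjustment is needed.
D receives 8.

8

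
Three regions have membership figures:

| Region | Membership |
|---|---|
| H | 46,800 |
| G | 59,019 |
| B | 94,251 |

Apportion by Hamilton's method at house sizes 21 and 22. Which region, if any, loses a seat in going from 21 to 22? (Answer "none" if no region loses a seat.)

At 21 seats: H 5, G 6, B 10.
At 22 seats: H 5, G 7, B 10.
No region's allocation decreased.

none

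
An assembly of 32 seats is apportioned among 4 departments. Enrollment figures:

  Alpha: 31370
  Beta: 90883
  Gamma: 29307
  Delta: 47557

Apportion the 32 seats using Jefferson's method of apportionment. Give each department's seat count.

Alpha 5, Beta 15, Gamma 4, Delta 8

Standard divisor 199117/32 ≈ 6222.406; standard quotas: Alpha 5.041, Beta 14.606, Gamma 4.710, Delta 7.643.
Rounding down gives 5, 14, 4, 7 = 30 seats, so the divisor must be adjusted.
With modified divisor 5900: modified quotas Alpha 5.317, Beta 15.404, Gamma 4.967, Delta 8.061.
Rounding down: Alpha 5, Beta 15, Gamma 4, Delta 8 (total 32).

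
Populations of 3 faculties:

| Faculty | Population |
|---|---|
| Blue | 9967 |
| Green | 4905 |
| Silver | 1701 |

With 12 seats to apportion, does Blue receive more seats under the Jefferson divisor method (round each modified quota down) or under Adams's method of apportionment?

Jefferson: Blue 8, Green 3, Silver 1.
Adams: Blue 7, Green 3, Silver 2.
Blue gets 8 under Jefferson and 7 under Adams.

Jefferson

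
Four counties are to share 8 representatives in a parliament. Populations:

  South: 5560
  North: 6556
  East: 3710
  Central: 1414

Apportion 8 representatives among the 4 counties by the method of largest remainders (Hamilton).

Total 17240; standard divisor 17240/8 = 2155.
Standard quotas: South 2.5800, North 3.0422, East 1.7216, Central 0.6561.
Lower quotas: South 2, North 3, East 1, Central 0 (sum 6, leaving 2 seats).
Remainders in descending order: East 0.7216, Central 0.6561, South 0.5800, North 0.0422.
Largest remainders: East, Central receive the extra seats.

South: 2, North: 3, East: 2, Central: 1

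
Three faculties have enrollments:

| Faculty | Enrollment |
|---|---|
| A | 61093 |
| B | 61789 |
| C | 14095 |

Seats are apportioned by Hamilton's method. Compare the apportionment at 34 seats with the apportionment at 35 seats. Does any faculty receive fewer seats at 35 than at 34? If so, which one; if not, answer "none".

At 34 seats: A 15, B 15, C 4.
At 35 seats: A 16, B 16, C 3.
C drops from 4 to 3.

C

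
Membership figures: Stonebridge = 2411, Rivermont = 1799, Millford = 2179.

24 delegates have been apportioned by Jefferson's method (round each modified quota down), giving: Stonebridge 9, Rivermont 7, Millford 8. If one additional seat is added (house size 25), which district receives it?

Priority for the next seat is population ÷ (current seats + 1).
Priorities: Stonebridge 241.100, Rivermont 224.875, Millford 242.111.
Highest priority: Millford.

Millford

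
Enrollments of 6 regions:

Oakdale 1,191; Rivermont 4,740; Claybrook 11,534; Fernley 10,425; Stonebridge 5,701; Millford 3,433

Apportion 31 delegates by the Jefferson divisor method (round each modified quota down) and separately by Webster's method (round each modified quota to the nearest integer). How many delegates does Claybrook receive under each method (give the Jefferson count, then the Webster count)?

Jefferson: Oakdale 1, Rivermont 4, Claybrook 10, Fernley 9, Stonebridge 4, Millford 3.
Webster: Oakdale 1, Rivermont 4, Claybrook 9, Fernley 9, Stonebridge 5, Millford 3.
Claybrook gets 10 under Jefferson and 9 under Webster.

10 and 9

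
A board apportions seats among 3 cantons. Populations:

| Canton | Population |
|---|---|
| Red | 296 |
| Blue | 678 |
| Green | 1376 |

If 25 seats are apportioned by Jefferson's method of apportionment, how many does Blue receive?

7

Standard divisor 2350/25 ≈ 94; standard quotas: Red 3.149, Blue 7.213, Green 14.638.
Rounding down gives 3, 7, 14 = 24 seats, so the divisor must be adjusted.
With modified divisor 90: modified quotas Red 3.289, Blue 7.533, Green 15.289.
Rounding down: Red 3, Blue 7, Green 15 (total 25).
Blue receives 7.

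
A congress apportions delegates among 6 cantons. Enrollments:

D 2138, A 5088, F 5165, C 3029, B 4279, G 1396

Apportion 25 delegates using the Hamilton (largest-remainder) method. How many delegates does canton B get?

The standard divisor is 21095/25 ≈ 843.8.
Standard quotas: D 2.5338, A 6.0299, F 6.1211, C 3.5897, B 5.0711, G 1.6544.
Lower quotas: D 2, A 6, F 6, C 3, B 5, G 1 (sum 23, leaving 2 seats).
Remainders in descending order: G 0.6544, C 0.5897, D 0.5338, F 0.1211, B 0.0711, A 0.0299.
The surplus seats go to G, C.
B receives 5.

5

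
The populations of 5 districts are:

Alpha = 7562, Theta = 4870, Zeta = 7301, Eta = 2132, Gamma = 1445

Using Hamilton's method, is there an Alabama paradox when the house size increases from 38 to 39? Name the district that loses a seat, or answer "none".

none

At 38 seats: Alpha 12, Theta 8, Zeta 12, Eta 4, Gamma 2.
At 39 seats: Alpha 13, Theta 8, Zeta 12, Eta 4, Gamma 2.
No district's allocation decreased.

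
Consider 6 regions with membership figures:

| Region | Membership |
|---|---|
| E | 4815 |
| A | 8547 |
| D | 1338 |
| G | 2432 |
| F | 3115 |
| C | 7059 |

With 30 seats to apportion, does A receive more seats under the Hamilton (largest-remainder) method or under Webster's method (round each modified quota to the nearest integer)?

Hamilton: E 5, A 9, D 2, G 3, F 3, C 8.
Webster: E 5, A 10, D 1, G 3, F 3, C 8.
A gets 9 under Hamilton and 10 under Webster.

Webster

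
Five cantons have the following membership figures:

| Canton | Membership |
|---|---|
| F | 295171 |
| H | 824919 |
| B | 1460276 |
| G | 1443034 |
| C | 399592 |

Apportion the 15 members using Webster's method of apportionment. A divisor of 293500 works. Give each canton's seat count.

F 1, H 3, B 5, G 5, C 1

With modified divisor 293500: modified quotas F 1.006, H 2.811, B 4.975, G 4.917, C 1.361.
Rounding to the nearest integer: F 1, H 3, B 5, G 5, C 1 (total 15).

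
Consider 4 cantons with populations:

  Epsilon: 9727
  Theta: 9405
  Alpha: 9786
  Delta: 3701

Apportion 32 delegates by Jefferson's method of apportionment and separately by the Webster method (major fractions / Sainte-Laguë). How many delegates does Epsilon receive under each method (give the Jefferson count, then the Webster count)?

Jefferson: Epsilon 10, Theta 9, Alpha 10, Delta 3.
Webster: Epsilon 9, Theta 9, Alpha 10, Delta 4.
Epsilon gets 10 under Jefferson and 9 under Webster.

10 and 9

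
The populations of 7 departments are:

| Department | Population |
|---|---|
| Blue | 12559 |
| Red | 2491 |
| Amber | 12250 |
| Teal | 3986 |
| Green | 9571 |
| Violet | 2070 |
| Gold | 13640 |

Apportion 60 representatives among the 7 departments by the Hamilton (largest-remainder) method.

Blue=13, Red=3, Amber=13, Teal=4, Green=10, Violet=2, Gold=15

Total 56567; standard divisor 56567/60 ≈ 942.783.
Standard quotas: Blue 13.3212, Red 2.6422, Amber 12.9934, Teal 4.2279, Green 10.1519, Violet 2.1956, Gold 14.4678.
Lower quotas: Blue 13, Red 2, Amber 12, Teal 4, Green 10, Violet 2, Gold 14 (sum 57, leaving 3 seats).
Remainders in descending order: Amber 0.9934, Red 0.6422, Gold 0.4678, Blue 0.3212, Teal 0.2279, Violet 0.1956, Green 0.1519.
Largest remainders: Amber, Red, Gold receive the extra seats.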